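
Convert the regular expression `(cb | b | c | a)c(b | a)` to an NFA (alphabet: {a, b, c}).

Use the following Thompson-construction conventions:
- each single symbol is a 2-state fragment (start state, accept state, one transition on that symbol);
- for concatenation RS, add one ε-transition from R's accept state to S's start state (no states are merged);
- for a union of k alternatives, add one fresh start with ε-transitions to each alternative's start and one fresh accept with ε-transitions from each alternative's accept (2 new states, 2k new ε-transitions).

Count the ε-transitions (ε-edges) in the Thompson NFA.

Bottom-up over the parse tree:
Each of the 8 symbol leaves contributes 0 ε-transitions.
  cb : 1 ε-transition
  cb | b | c | a : 9 ε-transitions
  b | a : 4 ε-transitions
  (cb | b | c | a)c(b | a) : 15 ε-transitions

15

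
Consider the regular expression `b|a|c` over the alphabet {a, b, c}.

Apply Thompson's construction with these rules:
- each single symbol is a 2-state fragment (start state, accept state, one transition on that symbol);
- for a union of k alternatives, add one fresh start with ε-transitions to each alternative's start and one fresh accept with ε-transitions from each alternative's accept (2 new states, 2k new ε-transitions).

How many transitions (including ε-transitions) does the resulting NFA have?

9

By structural recursion:
Each of the 3 symbol leaves contributes 1 transition (1 symbol, 0 ε).
  b|a|c — 9 transitions (3 symbol, 6 ε)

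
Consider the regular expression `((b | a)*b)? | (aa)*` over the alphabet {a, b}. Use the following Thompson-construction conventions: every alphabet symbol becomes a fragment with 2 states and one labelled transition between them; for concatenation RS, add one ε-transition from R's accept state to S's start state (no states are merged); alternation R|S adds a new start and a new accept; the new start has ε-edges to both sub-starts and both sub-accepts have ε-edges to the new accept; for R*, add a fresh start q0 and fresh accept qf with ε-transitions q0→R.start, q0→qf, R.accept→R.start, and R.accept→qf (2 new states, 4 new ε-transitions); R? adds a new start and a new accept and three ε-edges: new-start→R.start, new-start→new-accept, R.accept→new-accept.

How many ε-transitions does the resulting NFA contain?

21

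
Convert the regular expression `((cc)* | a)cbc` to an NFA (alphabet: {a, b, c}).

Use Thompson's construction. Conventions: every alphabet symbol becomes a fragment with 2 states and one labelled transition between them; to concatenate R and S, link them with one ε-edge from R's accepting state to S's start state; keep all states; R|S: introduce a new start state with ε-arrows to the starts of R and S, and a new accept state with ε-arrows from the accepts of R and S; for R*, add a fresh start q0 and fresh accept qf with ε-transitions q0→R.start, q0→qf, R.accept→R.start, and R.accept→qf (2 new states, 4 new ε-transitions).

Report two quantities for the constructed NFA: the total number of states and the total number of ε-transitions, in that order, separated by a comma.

16, 12

Building bottom-up:
Each of the 6 symbol leaves contributes 2 states and 0 ε-transitions.
  cc — 4 states, 1 ε-transition
  (cc)* — 6 states, 5 ε-transitions
  (cc)* | a — 10 states, 9 ε-transitions
  ((cc)* | a)cbc — 16 states, 12 ε-transitions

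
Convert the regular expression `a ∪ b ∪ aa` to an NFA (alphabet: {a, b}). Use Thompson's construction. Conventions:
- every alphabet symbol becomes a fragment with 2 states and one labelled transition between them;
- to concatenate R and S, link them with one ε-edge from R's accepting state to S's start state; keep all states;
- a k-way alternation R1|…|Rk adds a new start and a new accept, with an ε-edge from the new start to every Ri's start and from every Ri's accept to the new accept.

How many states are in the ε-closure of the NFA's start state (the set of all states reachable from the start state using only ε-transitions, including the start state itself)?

4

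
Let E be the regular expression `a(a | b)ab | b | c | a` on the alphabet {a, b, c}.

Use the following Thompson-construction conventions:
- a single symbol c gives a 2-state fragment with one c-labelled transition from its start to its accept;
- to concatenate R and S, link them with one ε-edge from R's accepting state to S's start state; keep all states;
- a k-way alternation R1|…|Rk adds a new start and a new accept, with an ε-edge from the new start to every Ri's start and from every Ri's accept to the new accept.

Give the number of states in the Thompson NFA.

20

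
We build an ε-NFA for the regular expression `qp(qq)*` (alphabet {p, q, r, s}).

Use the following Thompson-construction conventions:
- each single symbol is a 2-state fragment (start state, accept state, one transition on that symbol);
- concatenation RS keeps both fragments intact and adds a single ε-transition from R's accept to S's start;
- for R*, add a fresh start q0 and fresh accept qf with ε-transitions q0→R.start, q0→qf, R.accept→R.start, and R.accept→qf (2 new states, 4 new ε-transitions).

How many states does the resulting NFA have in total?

Bottom-up over the parse tree:
Each of the 4 symbol leaves contributes a 2-state fragment.
  qq : 4 states
  (qq)* : 6 states
  qp(qq)* : 10 states

10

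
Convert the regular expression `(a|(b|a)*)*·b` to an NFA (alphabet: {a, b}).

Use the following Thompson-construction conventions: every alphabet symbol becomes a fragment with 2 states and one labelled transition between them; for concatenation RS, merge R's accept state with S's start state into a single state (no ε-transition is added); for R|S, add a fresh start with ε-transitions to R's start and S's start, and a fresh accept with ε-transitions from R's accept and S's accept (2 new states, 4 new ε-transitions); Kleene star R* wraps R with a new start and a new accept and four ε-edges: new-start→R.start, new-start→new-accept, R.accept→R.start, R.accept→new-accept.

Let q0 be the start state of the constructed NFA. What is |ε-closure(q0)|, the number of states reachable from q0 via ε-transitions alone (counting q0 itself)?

10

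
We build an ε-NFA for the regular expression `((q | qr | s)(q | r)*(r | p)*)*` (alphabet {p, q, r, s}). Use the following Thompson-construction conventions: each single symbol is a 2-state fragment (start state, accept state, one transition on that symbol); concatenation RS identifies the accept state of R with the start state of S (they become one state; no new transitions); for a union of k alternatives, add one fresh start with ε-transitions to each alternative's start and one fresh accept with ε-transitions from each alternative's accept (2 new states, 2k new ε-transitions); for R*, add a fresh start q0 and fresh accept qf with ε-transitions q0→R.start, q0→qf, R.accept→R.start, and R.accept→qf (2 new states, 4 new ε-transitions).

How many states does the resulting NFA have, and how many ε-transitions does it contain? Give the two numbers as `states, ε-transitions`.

25, 26

Per subexpression:
Each of the 8 symbol leaves contributes 2 states and 0 ε-transitions.
  qr — 3 states, 0 ε-transitions
  q | qr | s — 9 states, 6 ε-transitions
  q | r — 6 states, 4 ε-transitions
  (q | r)* — 8 states, 8 ε-transitions
  r | p — 6 states, 4 ε-transitions
  (r | p)* — 8 states, 8 ε-transitions
  (q | qr | s)(q | r)*(r | p)* — 23 states, 22 ε-transitions
  ((q | qr | s)(q | r)*(r | p)*)* — 25 states, 26 ε-transitions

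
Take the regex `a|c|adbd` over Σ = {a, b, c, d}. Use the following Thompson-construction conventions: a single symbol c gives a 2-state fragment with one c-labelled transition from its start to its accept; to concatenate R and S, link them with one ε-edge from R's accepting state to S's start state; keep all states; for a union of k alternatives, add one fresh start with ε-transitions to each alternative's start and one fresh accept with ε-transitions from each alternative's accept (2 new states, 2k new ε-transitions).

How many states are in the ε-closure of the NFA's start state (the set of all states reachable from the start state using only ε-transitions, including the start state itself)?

4

Let C(F) = |ε-closure(F.start)| within fragment F, and note whether F accepts ε. Symbol fragments have C = 1 and do not accept ε. Then:
  adbd : same as the first factor's closure: C = 1
  a|c|adbd : C = 1 + 1 + 1 + 1 = 4 (the new accept is not ε-reachable since no branch accepts ε)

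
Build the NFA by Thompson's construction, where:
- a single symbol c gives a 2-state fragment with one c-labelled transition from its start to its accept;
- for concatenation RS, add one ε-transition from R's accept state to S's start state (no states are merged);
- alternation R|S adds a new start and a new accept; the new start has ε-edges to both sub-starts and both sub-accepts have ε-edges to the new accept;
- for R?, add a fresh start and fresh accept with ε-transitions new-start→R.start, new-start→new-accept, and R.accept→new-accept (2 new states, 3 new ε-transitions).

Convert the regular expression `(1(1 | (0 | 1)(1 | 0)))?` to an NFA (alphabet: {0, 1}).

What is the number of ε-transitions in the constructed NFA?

Recursing over subexpressions:
Each of the 6 symbol leaves contributes 0 ε-transitions.
  0 | 1 → 4 ε-transitions
  1 | 0 → 4 ε-transitions
  (0 | 1)(1 | 0) → 9 ε-transitions
  1 | (0 | 1)(1 | 0) → 13 ε-transitions
  1(1 | (0 | 1)(1 | 0)) → 14 ε-transitions
  (1(1 | (0 | 1)(1 | 0)))? → 17 ε-transitions

17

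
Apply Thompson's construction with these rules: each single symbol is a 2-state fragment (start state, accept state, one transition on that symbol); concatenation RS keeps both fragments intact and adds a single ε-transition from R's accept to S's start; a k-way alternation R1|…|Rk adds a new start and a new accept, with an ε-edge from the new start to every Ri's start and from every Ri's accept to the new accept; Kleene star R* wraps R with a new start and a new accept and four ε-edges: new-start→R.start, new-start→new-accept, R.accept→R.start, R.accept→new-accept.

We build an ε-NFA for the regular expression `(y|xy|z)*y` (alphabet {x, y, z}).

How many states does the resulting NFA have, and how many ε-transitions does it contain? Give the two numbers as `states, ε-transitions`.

14, 12

Bottom-up over the parse tree:
Each of the 5 symbol leaves contributes 2 states and 0 ε-transitions.
  xy — 4 states, 1 ε-transition
  y|xy|z — 10 states, 7 ε-transitions
  (y|xy|z)* — 12 states, 11 ε-transitions
  (y|xy|z)*y — 14 states, 12 ε-transitions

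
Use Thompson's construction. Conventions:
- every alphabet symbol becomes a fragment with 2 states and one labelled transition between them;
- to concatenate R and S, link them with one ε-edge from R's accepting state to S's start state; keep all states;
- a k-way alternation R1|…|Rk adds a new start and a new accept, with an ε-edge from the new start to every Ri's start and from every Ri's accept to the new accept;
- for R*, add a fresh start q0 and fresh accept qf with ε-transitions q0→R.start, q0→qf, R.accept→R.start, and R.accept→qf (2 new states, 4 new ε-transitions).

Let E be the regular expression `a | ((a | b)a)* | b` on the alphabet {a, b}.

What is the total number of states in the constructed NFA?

Recursing over subexpressions:
Each of the 5 symbol leaves contributes a 2-state fragment.
  a | b → 6 states
  (a | b)a → 8 states
  ((a | b)a)* → 10 states
  a | ((a | b)a)* | b → 16 states

16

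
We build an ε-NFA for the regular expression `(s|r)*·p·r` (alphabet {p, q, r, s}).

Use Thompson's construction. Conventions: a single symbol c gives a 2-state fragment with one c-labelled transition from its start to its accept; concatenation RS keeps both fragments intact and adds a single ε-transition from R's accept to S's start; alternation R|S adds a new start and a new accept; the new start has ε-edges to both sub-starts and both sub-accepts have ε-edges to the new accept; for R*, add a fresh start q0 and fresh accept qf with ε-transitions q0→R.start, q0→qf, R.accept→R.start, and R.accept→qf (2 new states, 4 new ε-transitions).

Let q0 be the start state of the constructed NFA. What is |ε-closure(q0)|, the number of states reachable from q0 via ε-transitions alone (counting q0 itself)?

6

Compute the ε-closure size of each fragment's start state recursively; a symbol fragment's start has no outgoing ε-edge, so its closure is just itself (size 1).
  s|r → |closure| = 1 + 1 + 1 = 3 (the new accept is not ε-reachable since no branch accepts ε)
  (s|r)* → the star's fresh start ε-reaches both the body's start and the fresh accept: |closure| = 2 + 3 = 5
  (s|r)*·p·r → |closure| = 5 + 1 = 6 (closure spills across the concat boundary because the left factor accepts ε)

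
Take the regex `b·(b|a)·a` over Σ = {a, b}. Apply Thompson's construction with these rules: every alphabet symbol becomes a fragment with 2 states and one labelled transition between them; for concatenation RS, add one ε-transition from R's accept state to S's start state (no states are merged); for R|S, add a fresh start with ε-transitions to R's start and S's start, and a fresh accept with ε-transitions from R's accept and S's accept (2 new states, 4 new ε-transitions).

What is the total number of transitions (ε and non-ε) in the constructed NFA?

10

By structural recursion:
Each of the 4 symbol leaves contributes 1 transition (1 symbol, 0 ε).
  b|a = 6 transitions (2 symbol, 4 ε)
  b·(b|a)·a = 10 transitions (4 symbol, 6 ε)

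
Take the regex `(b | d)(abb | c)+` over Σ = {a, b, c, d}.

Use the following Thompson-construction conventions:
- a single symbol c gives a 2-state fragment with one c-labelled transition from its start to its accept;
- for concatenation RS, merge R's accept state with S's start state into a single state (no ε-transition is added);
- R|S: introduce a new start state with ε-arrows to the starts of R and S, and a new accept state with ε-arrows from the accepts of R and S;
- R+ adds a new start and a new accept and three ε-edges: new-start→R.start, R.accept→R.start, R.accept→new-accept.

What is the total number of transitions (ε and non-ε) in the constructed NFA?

Building bottom-up:
Each of the 6 symbol leaves contributes 1 transition (1 symbol, 0 ε).
  b | d = 6 transitions (2 symbol, 4 ε)
  abb = 3 transitions (3 symbol, 0 ε)
  abb | c = 8 transitions (4 symbol, 4 ε)
  (abb | c)+ = 11 transitions (4 symbol, 7 ε)
  (b | d)(abb | c)+ = 17 transitions (6 symbol, 11 ε)

17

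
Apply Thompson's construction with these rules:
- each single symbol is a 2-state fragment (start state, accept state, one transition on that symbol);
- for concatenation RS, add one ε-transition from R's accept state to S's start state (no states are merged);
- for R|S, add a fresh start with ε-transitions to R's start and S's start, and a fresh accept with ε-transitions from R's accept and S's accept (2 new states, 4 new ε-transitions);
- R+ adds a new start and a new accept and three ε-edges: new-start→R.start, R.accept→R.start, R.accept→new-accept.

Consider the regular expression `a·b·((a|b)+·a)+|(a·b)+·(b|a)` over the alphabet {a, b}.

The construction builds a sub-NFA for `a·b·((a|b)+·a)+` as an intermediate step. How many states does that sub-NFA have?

16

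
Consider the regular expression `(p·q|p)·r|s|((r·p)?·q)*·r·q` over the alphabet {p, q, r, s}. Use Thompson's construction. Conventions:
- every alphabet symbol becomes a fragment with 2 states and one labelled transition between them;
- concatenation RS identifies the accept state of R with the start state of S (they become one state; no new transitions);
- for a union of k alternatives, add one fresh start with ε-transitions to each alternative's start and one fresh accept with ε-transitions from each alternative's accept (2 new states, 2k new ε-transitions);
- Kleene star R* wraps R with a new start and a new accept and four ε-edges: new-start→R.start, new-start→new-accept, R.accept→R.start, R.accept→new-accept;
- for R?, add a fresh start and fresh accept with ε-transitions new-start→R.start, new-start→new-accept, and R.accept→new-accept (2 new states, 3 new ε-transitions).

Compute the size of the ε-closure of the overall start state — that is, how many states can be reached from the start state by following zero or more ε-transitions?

10

Let C(F) = |ε-closure(F.start)| within fragment F, and note whether F accepts ε. Symbol fragments have C = 1 and do not accept ε. Then:
  p·q → same as the first factor's closure: C = 1
  p·q|p → C = 1 + 1 + 1 = 3 (the new accept is not ε-reachable since no branch accepts ε)
  (p·q|p)·r → C equals the left operand's closure size = 3 (its accept is not ε-reachable, so the closure stops there)
  r·p → C equals the left operand's closure size = 1 (its accept is not ε-reachable, so the closure stops there)
  (r·p)? → C = 1 (new start) + 1 (body) + 1 (new accept, via ε) = 3
  (r·p)?·q → C = 3 + (1−1) = 3 (closure spills across the concat boundary because the left factor accepts ε)
  ((r·p)?·q)* → C = 1 (new start) + 3 (body) + 1 (new accept) = 5
  ((r·p)?·q)*·r·q → C = 5 + (1−1) = 5 (closure spills across the concat boundary because the left factor accepts ε)
  (p·q|p)·r|s|((r·p)?·q)*·r·q → new start ε-reaches every alternative's start; none of them accept ε, so the new accept is not reached: C = 1 + 3 + 1 + 5 = 10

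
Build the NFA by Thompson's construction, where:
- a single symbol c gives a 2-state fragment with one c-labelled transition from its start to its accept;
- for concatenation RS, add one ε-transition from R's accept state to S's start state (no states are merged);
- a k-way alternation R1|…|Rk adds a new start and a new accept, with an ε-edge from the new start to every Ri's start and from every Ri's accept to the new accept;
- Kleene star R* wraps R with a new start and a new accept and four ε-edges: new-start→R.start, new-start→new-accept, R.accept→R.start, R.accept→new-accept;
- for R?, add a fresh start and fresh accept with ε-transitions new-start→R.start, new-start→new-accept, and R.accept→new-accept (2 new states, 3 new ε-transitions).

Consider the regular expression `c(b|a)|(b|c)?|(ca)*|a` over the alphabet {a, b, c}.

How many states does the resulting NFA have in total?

26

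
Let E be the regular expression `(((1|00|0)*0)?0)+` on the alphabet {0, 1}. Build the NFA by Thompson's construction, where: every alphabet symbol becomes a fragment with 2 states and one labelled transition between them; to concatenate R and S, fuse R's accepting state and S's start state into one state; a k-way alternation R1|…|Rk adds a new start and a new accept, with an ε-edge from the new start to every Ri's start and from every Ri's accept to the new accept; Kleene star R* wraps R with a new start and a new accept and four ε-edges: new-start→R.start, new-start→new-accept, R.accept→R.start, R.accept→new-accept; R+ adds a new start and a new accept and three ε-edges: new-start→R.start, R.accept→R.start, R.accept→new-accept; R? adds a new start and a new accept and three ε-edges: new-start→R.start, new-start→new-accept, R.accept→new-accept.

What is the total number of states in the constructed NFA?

17

By structural recursion:
Each of the 6 symbol leaves contributes a 2-state fragment.
  00 : 3 states
  1|00|0 : 9 states
  (1|00|0)* : 11 states
  (1|00|0)*0 : 12 states
  ((1|00|0)*0)? : 14 states
  ((1|00|0)*0)?0 : 15 states
  (((1|00|0)*0)?0)+ : 17 states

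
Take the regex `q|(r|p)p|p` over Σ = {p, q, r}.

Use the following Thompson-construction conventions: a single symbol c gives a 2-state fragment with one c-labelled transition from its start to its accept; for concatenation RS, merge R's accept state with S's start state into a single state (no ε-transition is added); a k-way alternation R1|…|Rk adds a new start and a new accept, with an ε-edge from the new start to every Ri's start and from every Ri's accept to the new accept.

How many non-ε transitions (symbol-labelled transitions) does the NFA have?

5

Recursing over subexpressions:
Each of the 5 symbol leaves contributes exactly 1 symbol transition.
  r|p = 2 symbol transitions
  (r|p)p = 3 symbol transitions
  q|(r|p)p|p = 5 symbol transitions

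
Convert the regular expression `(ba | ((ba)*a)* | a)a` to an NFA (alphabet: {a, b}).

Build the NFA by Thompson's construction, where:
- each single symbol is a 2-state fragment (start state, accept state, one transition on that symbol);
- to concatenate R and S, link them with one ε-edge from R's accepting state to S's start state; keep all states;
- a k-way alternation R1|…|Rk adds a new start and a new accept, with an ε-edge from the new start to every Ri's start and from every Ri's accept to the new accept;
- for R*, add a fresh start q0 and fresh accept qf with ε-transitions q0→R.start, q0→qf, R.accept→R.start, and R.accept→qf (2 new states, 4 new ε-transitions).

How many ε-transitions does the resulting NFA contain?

18

Per subexpression:
Each of the 7 symbol leaves contributes 0 ε-transitions.
  ba = 1 ε-transition
  ba = 1 ε-transition
  (ba)* = 5 ε-transitions
  (ba)*a = 6 ε-transitions
  ((ba)*a)* = 10 ε-transitions
  ba | ((ba)*a)* | a = 17 ε-transitions
  (ba | ((ba)*a)* | a)a = 18 ε-transitions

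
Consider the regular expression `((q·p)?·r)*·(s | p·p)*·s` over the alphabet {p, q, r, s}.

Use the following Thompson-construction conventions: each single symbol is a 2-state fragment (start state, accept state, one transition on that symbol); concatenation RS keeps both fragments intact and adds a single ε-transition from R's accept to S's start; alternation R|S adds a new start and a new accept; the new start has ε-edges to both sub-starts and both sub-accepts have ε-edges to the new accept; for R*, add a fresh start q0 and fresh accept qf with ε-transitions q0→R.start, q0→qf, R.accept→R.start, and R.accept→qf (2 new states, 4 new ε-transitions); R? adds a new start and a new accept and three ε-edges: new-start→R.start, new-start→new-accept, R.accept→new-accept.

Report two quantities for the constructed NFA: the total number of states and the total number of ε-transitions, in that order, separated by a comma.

22, 20

Bottom-up over the parse tree:
Each of the 7 symbol leaves contributes 2 states and 0 ε-transitions.
  q·p : 4 states, 1 ε-transition
  (q·p)? : 6 states, 4 ε-transitions
  (q·p)?·r : 8 states, 5 ε-transitions
  ((q·p)?·r)* : 10 states, 9 ε-transitions
  p·p : 4 states, 1 ε-transition
  s | p·p : 8 states, 5 ε-transitions
  (s | p·p)* : 10 states, 9 ε-transitions
  ((q·p)?·r)*·(s | p·p)*·s : 22 states, 20 ε-transitions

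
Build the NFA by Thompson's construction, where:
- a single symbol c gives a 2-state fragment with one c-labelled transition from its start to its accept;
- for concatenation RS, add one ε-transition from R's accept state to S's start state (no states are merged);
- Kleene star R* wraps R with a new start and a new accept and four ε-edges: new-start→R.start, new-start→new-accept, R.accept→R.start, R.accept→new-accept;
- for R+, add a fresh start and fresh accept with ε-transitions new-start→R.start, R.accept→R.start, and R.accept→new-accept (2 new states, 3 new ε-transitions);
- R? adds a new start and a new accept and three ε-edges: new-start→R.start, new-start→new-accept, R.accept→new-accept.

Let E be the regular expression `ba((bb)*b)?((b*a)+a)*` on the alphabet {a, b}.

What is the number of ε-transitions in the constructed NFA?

Bottom-up over the parse tree:
Each of the 8 symbol leaves contributes 0 ε-transitions.
  bb = 1 ε-transition
  (bb)* = 5 ε-transitions
  (bb)*b = 6 ε-transitions
  ((bb)*b)? = 9 ε-transitions
  b* = 4 ε-transitions
  b*a = 5 ε-transitions
  (b*a)+ = 8 ε-transitions
  (b*a)+a = 9 ε-transitions
  ((b*a)+a)* = 13 ε-transitions
  ba((bb)*b)?((b*a)+a)* = 25 ε-transitions

25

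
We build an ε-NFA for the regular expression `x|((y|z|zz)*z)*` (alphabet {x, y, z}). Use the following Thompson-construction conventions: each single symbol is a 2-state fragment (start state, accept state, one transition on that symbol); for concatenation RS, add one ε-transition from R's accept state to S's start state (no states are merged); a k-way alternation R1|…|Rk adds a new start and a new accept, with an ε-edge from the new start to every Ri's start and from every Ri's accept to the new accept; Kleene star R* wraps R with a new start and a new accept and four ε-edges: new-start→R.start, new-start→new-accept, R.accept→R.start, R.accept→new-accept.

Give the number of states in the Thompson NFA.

20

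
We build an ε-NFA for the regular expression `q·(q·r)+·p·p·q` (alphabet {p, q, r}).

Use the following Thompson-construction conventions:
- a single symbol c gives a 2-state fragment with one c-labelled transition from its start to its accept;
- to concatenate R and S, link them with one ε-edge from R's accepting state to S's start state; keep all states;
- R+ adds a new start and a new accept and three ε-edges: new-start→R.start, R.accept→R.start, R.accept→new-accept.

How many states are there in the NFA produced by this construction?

Recursing over subexpressions:
Each of the 6 symbol leaves contributes a 2-state fragment.
  q·r : 4 states
  (q·r)+ : 6 states
  q·(q·r)+·p·p·q : 14 states

14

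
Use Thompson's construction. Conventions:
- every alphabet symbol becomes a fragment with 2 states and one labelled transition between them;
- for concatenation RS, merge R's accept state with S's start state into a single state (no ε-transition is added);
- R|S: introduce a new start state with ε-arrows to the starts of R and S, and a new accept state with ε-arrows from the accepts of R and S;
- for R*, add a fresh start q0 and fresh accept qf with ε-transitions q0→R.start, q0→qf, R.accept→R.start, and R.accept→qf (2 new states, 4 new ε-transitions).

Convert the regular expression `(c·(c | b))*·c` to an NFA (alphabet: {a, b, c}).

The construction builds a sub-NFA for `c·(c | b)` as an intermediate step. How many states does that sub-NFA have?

7

Fragment for `c·(c | b)`:
Each of the 3 symbol leaves contributes a 2-state fragment.
  c | b — 6 states
  c·(c | b) — 7 states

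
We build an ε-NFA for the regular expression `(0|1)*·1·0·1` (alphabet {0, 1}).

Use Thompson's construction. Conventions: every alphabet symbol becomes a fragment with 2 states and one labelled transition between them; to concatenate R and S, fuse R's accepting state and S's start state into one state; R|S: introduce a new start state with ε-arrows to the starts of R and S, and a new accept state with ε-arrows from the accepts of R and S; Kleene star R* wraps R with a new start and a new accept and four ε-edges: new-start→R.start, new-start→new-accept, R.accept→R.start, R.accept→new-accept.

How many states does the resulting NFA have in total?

Per subexpression:
Each of the 5 symbol leaves contributes a 2-state fragment.
  0|1 — 6 states
  (0|1)* — 8 states
  (0|1)*·1·0·1 — 11 states

11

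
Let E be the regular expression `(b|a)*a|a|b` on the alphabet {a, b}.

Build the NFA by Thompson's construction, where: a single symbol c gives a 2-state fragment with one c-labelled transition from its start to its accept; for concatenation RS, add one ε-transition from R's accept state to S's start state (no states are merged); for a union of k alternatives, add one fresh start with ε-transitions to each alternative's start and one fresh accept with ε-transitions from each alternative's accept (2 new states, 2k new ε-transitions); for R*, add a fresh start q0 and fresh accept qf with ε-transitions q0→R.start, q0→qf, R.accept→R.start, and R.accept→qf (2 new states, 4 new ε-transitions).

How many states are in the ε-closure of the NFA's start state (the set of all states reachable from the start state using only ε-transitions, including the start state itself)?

9

Let C(F) = |ε-closure(F.start)| within fragment F, and note whether F accepts ε. Symbol fragments have C = 1 and do not accept ε. Then:
  b|a → |closure| = 1 + 1 + 1 = 3 (the new accept is not ε-reachable since no branch accepts ε)
  (b|a)* → the star's fresh start ε-reaches both the body's start and the fresh accept: |closure| = 2 + 3 = 5
  (b|a)*a → the left operand accepts ε, so the closure extends into the next operand (via the concat ε-link); |closure| = 5 + 1 = 6
  (b|a)*a|a|b → new start ε-reaches every alternative's start; none of them accept ε, so the new accept is not reached: |closure| = 1 + 6 + 1 + 1 = 9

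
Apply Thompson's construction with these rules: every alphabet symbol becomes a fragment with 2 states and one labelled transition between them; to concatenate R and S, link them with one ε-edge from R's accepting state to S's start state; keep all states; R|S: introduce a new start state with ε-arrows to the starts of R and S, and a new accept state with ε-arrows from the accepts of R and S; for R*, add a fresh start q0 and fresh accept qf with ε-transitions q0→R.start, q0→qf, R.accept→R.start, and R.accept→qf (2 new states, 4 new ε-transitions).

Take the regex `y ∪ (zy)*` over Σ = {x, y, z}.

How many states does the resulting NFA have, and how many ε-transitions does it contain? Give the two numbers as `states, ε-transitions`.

10, 9

Building bottom-up:
Each of the 3 symbol leaves contributes 2 states and 0 ε-transitions.
  zy : 4 states, 1 ε-transition
  (zy)* : 6 states, 5 ε-transitions
  y ∪ (zy)* : 10 states, 9 ε-transitions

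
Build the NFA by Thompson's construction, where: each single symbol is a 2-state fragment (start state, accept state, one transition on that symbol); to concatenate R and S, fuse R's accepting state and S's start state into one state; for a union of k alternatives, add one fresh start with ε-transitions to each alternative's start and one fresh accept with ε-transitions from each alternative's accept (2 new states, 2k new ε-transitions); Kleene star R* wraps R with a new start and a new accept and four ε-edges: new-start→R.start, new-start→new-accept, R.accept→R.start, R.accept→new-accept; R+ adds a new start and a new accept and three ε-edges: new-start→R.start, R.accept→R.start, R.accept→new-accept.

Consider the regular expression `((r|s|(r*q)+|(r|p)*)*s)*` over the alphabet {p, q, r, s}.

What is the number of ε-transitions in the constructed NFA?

31

By structural recursion:
Each of the 7 symbol leaves contributes 0 ε-transitions.
  r* — 4 ε-transitions
  r*q — 4 ε-transitions
  (r*q)+ — 7 ε-transitions
  r|p — 4 ε-transitions
  (r|p)* — 8 ε-transitions
  r|s|(r*q)+|(r|p)* — 23 ε-transitions
  (r|s|(r*q)+|(r|p)*)* — 27 ε-transitions
  (r|s|(r*q)+|(r|p)*)*s — 27 ε-transitions
  ((r|s|(r*q)+|(r|p)*)*s)* — 31 ε-transitions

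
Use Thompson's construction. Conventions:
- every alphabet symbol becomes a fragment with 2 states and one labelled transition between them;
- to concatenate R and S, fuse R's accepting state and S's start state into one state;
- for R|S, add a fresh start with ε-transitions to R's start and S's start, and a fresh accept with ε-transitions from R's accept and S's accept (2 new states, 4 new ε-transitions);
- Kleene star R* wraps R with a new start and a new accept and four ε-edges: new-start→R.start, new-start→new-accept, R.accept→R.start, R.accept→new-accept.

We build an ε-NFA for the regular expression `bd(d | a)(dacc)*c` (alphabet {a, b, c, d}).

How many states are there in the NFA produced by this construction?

Per subexpression:
Each of the 9 symbol leaves contributes a 2-state fragment.
  d | a : 6 states
  dacc : 5 states
  (dacc)* : 7 states
  bd(d | a)(dacc)*c : 15 states

15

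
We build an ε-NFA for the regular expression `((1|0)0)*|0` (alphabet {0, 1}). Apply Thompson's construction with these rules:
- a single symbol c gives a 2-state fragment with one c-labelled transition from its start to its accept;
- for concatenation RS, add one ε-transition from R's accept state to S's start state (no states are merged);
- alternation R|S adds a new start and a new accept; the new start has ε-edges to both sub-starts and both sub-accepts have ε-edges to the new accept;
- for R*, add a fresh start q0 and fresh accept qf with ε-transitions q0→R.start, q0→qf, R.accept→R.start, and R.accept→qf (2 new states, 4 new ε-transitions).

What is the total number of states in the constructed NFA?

14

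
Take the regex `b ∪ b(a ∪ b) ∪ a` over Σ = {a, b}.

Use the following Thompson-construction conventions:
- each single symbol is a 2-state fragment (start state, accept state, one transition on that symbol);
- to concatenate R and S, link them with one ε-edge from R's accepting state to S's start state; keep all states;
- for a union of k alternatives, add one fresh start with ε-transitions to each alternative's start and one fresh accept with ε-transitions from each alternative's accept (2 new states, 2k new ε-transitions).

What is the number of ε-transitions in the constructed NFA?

Bottom-up over the parse tree:
Each of the 5 symbol leaves contributes 0 ε-transitions.
  a ∪ b : 4 ε-transitions
  b(a ∪ b) : 5 ε-transitions
  b ∪ b(a ∪ b) ∪ a : 11 ε-transitions

11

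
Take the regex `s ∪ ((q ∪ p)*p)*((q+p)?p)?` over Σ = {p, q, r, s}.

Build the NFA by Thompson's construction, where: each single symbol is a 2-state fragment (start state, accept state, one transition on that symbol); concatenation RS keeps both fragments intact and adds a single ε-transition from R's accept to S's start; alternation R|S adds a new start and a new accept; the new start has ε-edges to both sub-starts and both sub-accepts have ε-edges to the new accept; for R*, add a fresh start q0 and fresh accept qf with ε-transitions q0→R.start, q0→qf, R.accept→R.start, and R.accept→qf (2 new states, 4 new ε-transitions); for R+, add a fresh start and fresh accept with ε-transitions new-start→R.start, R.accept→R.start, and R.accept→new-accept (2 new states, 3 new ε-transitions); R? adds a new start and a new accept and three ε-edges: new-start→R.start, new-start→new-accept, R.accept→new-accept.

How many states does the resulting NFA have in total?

28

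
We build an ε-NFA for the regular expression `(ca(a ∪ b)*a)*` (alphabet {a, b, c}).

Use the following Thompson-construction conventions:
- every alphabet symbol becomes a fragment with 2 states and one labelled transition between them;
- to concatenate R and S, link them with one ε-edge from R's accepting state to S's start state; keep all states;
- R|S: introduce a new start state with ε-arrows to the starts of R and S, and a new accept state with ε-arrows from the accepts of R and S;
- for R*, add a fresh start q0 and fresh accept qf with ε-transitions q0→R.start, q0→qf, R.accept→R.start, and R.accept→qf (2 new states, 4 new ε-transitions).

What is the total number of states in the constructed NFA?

16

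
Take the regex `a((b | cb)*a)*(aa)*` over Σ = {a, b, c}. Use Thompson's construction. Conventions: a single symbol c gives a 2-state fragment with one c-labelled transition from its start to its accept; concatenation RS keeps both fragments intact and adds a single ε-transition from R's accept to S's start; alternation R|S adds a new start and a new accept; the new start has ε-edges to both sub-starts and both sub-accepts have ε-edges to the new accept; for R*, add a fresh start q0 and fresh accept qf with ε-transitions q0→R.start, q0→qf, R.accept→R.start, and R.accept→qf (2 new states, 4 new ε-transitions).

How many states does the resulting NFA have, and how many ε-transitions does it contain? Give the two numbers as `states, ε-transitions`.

22, 21

Per subexpression:
Each of the 7 symbol leaves contributes 2 states and 0 ε-transitions.
  cb → 4 states, 1 ε-transition
  b | cb → 8 states, 5 ε-transitions
  (b | cb)* → 10 states, 9 ε-transitions
  (b | cb)*a → 12 states, 10 ε-transitions
  ((b | cb)*a)* → 14 states, 14 ε-transitions
  aa → 4 states, 1 ε-transition
  (aa)* → 6 states, 5 ε-transitions
  a((b | cb)*a)*(aa)* → 22 states, 21 ε-transitions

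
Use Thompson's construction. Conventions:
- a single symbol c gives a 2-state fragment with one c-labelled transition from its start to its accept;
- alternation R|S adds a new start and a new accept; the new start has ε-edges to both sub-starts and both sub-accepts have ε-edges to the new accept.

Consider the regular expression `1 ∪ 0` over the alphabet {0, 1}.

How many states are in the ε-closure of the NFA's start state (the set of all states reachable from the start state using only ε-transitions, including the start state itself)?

Compute the ε-closure size of each fragment's start state recursively; a symbol fragment's start has no outgoing ε-edge, so its closure is just itself (size 1).
  1 ∪ 0 → |closure| = 1 + 1 + 1 = 3 (the new accept is not ε-reachable since no branch accepts ε)

3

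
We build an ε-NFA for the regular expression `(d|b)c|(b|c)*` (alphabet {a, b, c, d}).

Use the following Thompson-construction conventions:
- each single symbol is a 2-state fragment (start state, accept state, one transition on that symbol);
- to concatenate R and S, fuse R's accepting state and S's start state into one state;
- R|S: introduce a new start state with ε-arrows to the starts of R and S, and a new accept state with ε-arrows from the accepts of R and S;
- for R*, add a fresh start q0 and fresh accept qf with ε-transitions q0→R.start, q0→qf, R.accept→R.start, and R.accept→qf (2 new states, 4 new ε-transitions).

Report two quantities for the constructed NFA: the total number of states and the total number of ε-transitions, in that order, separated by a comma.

By structural recursion:
Each of the 5 symbol leaves contributes 2 states and 0 ε-transitions.
  d|b = 6 states, 4 ε-transitions
  (d|b)c = 7 states, 4 ε-transitions
  b|c = 6 states, 4 ε-transitions
  (b|c)* = 8 states, 8 ε-transitions
  (d|b)c|(b|c)* = 17 states, 16 ε-transitions

17, 16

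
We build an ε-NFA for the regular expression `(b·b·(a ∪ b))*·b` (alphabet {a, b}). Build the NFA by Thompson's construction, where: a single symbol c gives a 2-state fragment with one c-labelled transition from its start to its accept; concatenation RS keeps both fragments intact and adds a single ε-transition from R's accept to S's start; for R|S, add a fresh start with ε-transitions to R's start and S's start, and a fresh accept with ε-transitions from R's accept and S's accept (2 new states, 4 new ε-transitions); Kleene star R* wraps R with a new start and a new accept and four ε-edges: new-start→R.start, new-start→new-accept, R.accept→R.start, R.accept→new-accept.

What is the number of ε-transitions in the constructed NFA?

11

Recursing over subexpressions:
Each of the 5 symbol leaves contributes 0 ε-transitions.
  a ∪ b — 4 ε-transitions
  b·b·(a ∪ b) — 6 ε-transitions
  (b·b·(a ∪ b))* — 10 ε-transitions
  (b·b·(a ∪ b))*·b — 11 ε-transitions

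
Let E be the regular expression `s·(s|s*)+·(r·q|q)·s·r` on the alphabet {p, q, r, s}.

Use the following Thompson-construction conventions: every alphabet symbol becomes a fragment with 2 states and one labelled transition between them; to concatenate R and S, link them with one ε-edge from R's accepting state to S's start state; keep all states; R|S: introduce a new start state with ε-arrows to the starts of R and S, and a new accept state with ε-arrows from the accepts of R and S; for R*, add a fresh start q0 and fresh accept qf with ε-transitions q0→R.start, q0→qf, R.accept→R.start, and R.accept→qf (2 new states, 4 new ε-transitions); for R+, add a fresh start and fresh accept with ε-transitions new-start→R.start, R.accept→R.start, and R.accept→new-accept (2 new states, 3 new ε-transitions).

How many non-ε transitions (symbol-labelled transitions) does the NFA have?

8

Building bottom-up:
Each of the 8 symbol leaves contributes exactly 1 symbol transition.
  s* : 1 symbol transition
  s|s* : 2 symbol transitions
  (s|s*)+ : 2 symbol transitions
  r·q : 2 symbol transitions
  r·q|q : 3 symbol transitions
  s·(s|s*)+·(r·q|q)·s·r : 8 symbol transitions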